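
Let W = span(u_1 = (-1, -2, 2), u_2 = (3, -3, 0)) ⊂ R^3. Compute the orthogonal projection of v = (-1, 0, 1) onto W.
proj_W(v) = (-19/17, -2/17, 14/17)

Set up U = [u_1 | ... | u_2] ∈ R^(3×2). The projector onto W = col(U) is P = U (U^T U)^(-1) U^T.
Compute U^T U =
  [9, 3]
  [3, 18],
and U^T v = (3, -3).
Solve U^T U · c = U^T v for the coefficients: c = (7/17, -4/17). The projection is proj_W(v) = U c.
Check: (v - proj_W(v)) · u_1 = 0  (should be 0).
Check: (v - proj_W(v)) · u_2 = 0  (should be 0).
Result: proj_W(v) = (-19/17, -2/17, 14/17).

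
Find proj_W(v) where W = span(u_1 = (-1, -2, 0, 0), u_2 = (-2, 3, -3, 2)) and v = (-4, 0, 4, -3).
proj_W(v) = (2/57, -115/57, 17/19, -34/57)

Set up U = [u_1 | ... | u_2] ∈ R^(4×2). The projector onto W = col(U) is P = U (U^T U)^(-1) U^T.
Compute U^T U =
  [5, -4]
  [-4, 26],
and U^T v = (4, -10).
Solve U^T U · c = U^T v for the coefficients: c = (32/57, -17/57). The projection is proj_W(v) = U c.
Check: (v - proj_W(v)) · u_1 = 0  (should be 0).
Check: (v - proj_W(v)) · u_2 = 0  (should be 0).
Result: proj_W(v) = (2/57, -115/57, 17/19, -34/57).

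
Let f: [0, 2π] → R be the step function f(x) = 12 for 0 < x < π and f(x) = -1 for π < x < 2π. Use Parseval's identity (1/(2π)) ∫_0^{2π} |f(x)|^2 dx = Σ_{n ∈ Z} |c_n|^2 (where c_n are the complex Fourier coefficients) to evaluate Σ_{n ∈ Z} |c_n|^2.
Σ |c_n|^2 = 145/2

Parseval equates the L^2 energy of f (normalised by 1/(2π)) with the ℓ^2 sum of its Fourier coefficients: (1/(2π)) ∫_0^{2π} |f|^2 = Σ |c_n|^2.
Compute the left side: (1/(2π)) [∫_0^π 12^2 dx + ∫_π^{2π} (-1)^2 dx] = (1/(2π)) · (144π + 1π) = (144 + 1)/2 = 145/2.
So Σ_{n ∈ Z} |c_n|^2 = 145/2.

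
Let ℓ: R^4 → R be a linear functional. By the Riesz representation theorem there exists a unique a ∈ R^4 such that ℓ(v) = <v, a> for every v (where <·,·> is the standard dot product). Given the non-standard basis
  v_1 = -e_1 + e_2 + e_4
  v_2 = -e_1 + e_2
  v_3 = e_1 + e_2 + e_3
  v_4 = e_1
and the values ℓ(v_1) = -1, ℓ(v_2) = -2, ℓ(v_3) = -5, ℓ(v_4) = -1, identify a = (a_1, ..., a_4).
a = (-1, -3, -1, 1)

Write a = (a_1, ..., a_4) in the standard basis. For each basis vector v_i, ℓ(v_i) = <v_i, a> is a linear equation in the a_j's. Collect the n equations into a matrix system V a = ℓ, where row i of V is v_i (expressed in the standard basis). Since V is invertible (lower-triangular with 1s on the diagonal, up to permutation), solve by back-substitution:
  V =
[[-1, 1, 0, 1],
 [-1, 1, 0, 0],
 [1, 1, 1, 0],
 [1, 0, 0, 0]]
  V a = (-1, -2, -5, -1)
Solving gives a = (-1, -3, -1, 1).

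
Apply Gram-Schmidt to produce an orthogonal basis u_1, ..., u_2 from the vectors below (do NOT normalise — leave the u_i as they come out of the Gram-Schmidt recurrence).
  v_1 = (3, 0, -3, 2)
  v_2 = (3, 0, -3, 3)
Orthogonal basis:
  u_1 = (3, 0, -3, 2)
  u_2 = (-3/11, 0, 3/11, 9/11)

Apply the Gram-Schmidt recurrence
  u_1 = v_1
  u_i = v_i − Σ_{j<i} ((v_i · u_j) / (u_j · u_j)) · u_j.

Step by step this gives:
  u_1 = (3, 0, -3, 2)
  u_2 = (-3/11, 0, 3/11, 9/11)

Orthogonality check:
  u_2 · u_1 = 0 (should be 0)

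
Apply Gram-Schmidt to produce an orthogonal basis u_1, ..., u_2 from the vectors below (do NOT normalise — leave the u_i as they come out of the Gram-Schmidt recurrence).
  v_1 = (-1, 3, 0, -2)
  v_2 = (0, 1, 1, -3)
Orthogonal basis:
  u_1 = (-1, 3, 0, -2)
  u_2 = (9/14, -13/14, 1, -12/7)

Apply the Gram-Schmidt recurrence
  u_1 = v_1
  u_i = v_i − Σ_{j<i} ((v_i · u_j) / (u_j · u_j)) · u_j.

Step by step this gives:
  u_1 = (-1, 3, 0, -2)
  u_2 = (9/14, -13/14, 1, -12/7)

Orthogonality check:
  u_2 · u_1 = 0 (should be 0)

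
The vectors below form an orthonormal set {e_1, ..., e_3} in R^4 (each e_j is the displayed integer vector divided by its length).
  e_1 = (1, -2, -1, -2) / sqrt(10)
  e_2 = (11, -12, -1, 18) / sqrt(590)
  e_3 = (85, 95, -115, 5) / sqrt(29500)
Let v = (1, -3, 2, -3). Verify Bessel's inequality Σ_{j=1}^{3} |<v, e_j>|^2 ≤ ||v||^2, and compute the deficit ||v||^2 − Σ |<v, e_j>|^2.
Σ |<v, e_j>|^2 = 379/20; ||v||^2 = 23; deficit = 81/20

Write each e_j = u_j / sqrt(<u_j, u_j>) where u_j is the displayed integer vector. Then <v, e_j> = <v, u_j> / sqrt(<u_j, u_j>), so |<v, e_j>|^2 = <v, u_j>^2 / <u_j, u_j>.
Coefficients: <v, e_1> = 11/sqrt(10), <v, e_2> = -9/sqrt(590), <v, e_3> = -445/sqrt(29500).
Square and sum: Σ |<v, e_j>|^2 = 379/20.
Compute ||v||^2 = v·v = 23.
Deficit = 23 − 379/20 = 81/20 ≥ 0, confirming Bessel's inequality. (The deficit equals ||v − Σ <v,e_j> e_j||^2, the squared distance from v to span{e_j}.)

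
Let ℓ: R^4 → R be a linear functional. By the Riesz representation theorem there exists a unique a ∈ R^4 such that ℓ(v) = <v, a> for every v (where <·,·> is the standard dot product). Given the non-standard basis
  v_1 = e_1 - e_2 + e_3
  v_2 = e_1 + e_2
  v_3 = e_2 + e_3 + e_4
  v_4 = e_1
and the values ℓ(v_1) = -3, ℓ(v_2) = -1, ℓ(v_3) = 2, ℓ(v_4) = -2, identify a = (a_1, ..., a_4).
a = (-2, 1, 0, 1)

Write a = (a_1, ..., a_4) in the standard basis. For each basis vector v_i, ℓ(v_i) = <v_i, a> is a linear equation in the a_j's. Collect the n equations into a matrix system V a = ℓ, where row i of V is v_i (expressed in the standard basis). Since V is invertible (lower-triangular with 1s on the diagonal, up to permutation), solve by back-substitution:
  V =
[[1, -1, 1, 0],
 [1, 1, 0, 0],
 [0, 1, 1, 1],
 [1, 0, 0, 0]]
  V a = (-3, -1, 2, -2)
Solving gives a = (-2, 1, 0, 1).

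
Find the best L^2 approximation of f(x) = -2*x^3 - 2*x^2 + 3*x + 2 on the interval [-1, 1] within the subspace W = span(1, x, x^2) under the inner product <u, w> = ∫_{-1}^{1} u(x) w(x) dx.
g(x) = -2*x^2 + 9*x/5 + 2

The best approximation g ∈ W is the orthogonal projection of f onto W. Writing g = a_0 + a_1 x + a_2 x^2, the coefficients solve the normal equations G · a = b where
  G_{ij} = <φ_i, φ_j> and b_i = <f, φ_i>, with φ_0 = 1, φ_1 = x, φ_2 = x^2.
G =
  [2, 0, 2/3]
  [0, 2/3, 0]
  [2/3, 0, 2/5],
b = (8/3, 6/5, 8/15).
Solving gives a_0 = 2, a_1 = 9/5, a_2 = -2, so
  g(x) = -2*x^2 + 9*x/5 + 2.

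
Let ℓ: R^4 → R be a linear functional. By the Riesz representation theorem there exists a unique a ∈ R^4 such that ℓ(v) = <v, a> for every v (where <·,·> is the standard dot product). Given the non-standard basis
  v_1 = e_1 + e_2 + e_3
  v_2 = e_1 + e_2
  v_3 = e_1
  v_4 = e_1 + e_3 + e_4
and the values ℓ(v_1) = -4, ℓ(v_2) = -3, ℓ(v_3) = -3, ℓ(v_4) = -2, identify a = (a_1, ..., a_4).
a = (-3, 0, -1, 2)

Write a = (a_1, ..., a_4) in the standard basis. For each basis vector v_i, ℓ(v_i) = <v_i, a> is a linear equation in the a_j's. Collect the n equations into a matrix system V a = ℓ, where row i of V is v_i (expressed in the standard basis). Since V is invertible (lower-triangular with 1s on the diagonal, up to permutation), solve by back-substitution:
  V =
[[1, 1, 1, 0],
 [1, 1, 0, 0],
 [1, 0, 0, 0],
 [1, 0, 1, 1]]
  V a = (-4, -3, -3, -2)
Solving gives a = (-3, 0, -1, 2).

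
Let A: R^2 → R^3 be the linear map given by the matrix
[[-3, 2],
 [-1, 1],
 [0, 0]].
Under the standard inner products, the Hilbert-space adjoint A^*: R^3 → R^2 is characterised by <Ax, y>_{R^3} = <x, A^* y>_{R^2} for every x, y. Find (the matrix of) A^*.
A^* = A^T =
[[-3, -1, 0],
 [2, 1, 0]]

For real matrices with standard dot products, the defining identity <Ax, y> = <x, A^* y> gives (Ax)^T y = x^T (A^*) y, i.e. x^T A^T y = x^T (A^*) y. Since this holds for all x, y, we must have A^* = A^T. Therefore
A^* =
[[-3, -1, 0],
 [2, 1, 0]].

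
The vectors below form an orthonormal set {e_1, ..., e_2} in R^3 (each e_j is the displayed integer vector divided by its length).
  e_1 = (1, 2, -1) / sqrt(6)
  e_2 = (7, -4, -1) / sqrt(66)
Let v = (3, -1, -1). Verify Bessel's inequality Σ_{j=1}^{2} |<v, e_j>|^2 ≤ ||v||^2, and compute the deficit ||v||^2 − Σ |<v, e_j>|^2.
Σ |<v, e_j>|^2 = 120/11; ||v||^2 = 11; deficit = 1/11

Write each e_j = u_j / sqrt(<u_j, u_j>) where u_j is the displayed integer vector. Then <v, e_j> = <v, u_j> / sqrt(<u_j, u_j>), so |<v, e_j>|^2 = <v, u_j>^2 / <u_j, u_j>.
Coefficients: <v, e_1> = 2/sqrt(6), <v, e_2> = 26/sqrt(66).
Square and sum: Σ |<v, e_j>|^2 = 120/11.
Compute ||v||^2 = v·v = 11.
Deficit = 11 − 120/11 = 1/11 ≥ 0, confirming Bessel's inequality. (The deficit equals ||v − Σ <v,e_j> e_j||^2, the squared distance from v to span{e_j}.)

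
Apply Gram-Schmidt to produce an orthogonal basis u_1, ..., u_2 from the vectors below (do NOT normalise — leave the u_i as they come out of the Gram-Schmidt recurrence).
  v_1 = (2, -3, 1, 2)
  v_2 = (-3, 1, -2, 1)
Orthogonal basis:
  u_1 = (2, -3, 1, 2)
  u_2 = (-2, -1/2, -3/2, 2)

Apply the Gram-Schmidt recurrence
  u_1 = v_1
  u_i = v_i − Σ_{j<i} ((v_i · u_j) / (u_j · u_j)) · u_j.

Step by step this gives:
  u_1 = (2, -3, 1, 2)
  u_2 = (-2, -1/2, -3/2, 2)

Orthogonality check:
  u_2 · u_1 = 0 (should be 0)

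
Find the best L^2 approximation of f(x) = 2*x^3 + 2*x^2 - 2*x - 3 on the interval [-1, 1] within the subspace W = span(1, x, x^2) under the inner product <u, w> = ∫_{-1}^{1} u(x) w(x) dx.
g(x) = 2*x^2 - 4*x/5 - 3

The best approximation g ∈ W is the orthogonal projection of f onto W. Writing g = a_0 + a_1 x + a_2 x^2, the coefficients solve the normal equations G · a = b where
  G_{ij} = <φ_i, φ_j> and b_i = <f, φ_i>, with φ_0 = 1, φ_1 = x, φ_2 = x^2.
G =
  [2, 0, 2/3]
  [0, 2/3, 0]
  [2/3, 0, 2/5],
b = (-14/3, -8/15, -6/5).
Solving gives a_0 = -3, a_1 = -4/5, a_2 = 2, so
  g(x) = 2*x^2 - 4*x/5 - 3.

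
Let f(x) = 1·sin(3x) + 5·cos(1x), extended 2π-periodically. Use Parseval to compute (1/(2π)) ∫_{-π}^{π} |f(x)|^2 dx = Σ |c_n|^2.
Σ |c_n|^2 = 13

Expand |f|^2 and use orthogonality of {sin(nx), cos(mx)} on [-π, π]:
  ∫_{-π}^{π} sin(nx)^2 dx = π, ∫ cos(mx)^2 dx = π, and cross terms integrate to 0.
So ∫_{-π}^{π} f(x)^2 dx = 1^2 · π + 5^2 · π = (1 + 25)π.
Divide by 2π: (1 + 25)/2 = 13.
By Parseval, this equals Σ |c_n|^2.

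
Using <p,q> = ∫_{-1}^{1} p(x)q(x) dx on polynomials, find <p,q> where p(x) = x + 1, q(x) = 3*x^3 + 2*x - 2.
<p,q> = -22/15

Expand the product: p(x)·q(x) = 3*x^4 + 3*x^3 + 2*x^2 - 2.
∫_{-1}^{1} of each monomial x^k gives [2/(k+1) if k even, 0 if k odd]. Integrating term-by-term (or equivalently evaluating the antiderivative F(x) = 3*x^5/5 + 3*x^4/4 + 2*x^3/3 - 2*x at the endpoints):
  F(1) − F(−1) = 1/60 − (89/60) = -22/15.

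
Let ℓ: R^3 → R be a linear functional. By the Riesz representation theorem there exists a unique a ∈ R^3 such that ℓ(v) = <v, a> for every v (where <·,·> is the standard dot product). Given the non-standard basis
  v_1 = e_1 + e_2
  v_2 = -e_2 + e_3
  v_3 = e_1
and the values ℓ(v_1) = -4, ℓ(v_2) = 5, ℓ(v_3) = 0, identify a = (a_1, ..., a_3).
a = (0, -4, 1)

Write a = (a_1, ..., a_3) in the standard basis. For each basis vector v_i, ℓ(v_i) = <v_i, a> is a linear equation in the a_j's. Collect the n equations into a matrix system V a = ℓ, where row i of V is v_i (expressed in the standard basis). Since V is invertible (lower-triangular with 1s on the diagonal, up to permutation), solve by back-substitution:
  V =
[[1, 1, 0],
 [0, -1, 1],
 [1, 0, 0]]
  V a = (-4, 5, 0)
Solving gives a = (0, -4, 1).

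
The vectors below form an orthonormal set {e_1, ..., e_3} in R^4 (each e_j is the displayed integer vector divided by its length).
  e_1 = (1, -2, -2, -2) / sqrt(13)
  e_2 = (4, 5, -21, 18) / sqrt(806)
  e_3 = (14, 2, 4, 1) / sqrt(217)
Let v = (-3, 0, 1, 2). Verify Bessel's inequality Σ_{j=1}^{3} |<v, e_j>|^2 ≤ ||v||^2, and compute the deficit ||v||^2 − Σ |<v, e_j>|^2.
Σ |<v, e_j>|^2 = 171/14; ||v||^2 = 14; deficit = 25/14

Write each e_j = u_j / sqrt(<u_j, u_j>) where u_j is the displayed integer vector. Then <v, e_j> = <v, u_j> / sqrt(<u_j, u_j>), so |<v, e_j>|^2 = <v, u_j>^2 / <u_j, u_j>.
Coefficients: <v, e_1> = -9/sqrt(13), <v, e_2> = 3/sqrt(806), <v, e_3> = -36/sqrt(217).
Square and sum: Σ |<v, e_j>|^2 = 171/14.
Compute ||v||^2 = v·v = 14.
Deficit = 14 − 171/14 = 25/14 ≥ 0, confirming Bessel's inequality. (The deficit equals ||v − Σ <v,e_j> e_j||^2, the squared distance from v to span{e_j}.)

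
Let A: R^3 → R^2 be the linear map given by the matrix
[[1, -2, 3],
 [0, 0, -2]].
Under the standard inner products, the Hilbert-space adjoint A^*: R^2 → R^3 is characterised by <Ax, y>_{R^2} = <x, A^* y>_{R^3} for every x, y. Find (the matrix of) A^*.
A^* = A^T =
[[1, 0],
 [-2, 0],
 [3, -2]]

For real matrices with standard dot products, the defining identity <Ax, y> = <x, A^* y> gives (Ax)^T y = x^T (A^*) y, i.e. x^T A^T y = x^T (A^*) y. Since this holds for all x, y, we must have A^* = A^T. Therefore
A^* =
[[1, 0],
 [-2, 0],
 [3, -2]].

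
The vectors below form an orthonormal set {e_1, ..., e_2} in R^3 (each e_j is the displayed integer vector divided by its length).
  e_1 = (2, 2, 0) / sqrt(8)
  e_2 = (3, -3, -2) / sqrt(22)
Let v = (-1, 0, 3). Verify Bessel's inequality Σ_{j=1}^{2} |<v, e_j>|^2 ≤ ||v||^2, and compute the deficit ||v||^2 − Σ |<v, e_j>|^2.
Σ |<v, e_j>|^2 = 46/11; ||v||^2 = 10; deficit = 64/11

Write each e_j = u_j / sqrt(<u_j, u_j>) where u_j is the displayed integer vector. Then <v, e_j> = <v, u_j> / sqrt(<u_j, u_j>), so |<v, e_j>|^2 = <v, u_j>^2 / <u_j, u_j>.
Coefficients: <v, e_1> = -2/sqrt(8), <v, e_2> = -9/sqrt(22).
Square and sum: Σ |<v, e_j>|^2 = 46/11.
Compute ||v||^2 = v·v = 10.
Deficit = 10 − 46/11 = 64/11 ≥ 0, confirming Bessel's inequality. (The deficit equals ||v − Σ <v,e_j> e_j||^2, the squared distance from v to span{e_j}.)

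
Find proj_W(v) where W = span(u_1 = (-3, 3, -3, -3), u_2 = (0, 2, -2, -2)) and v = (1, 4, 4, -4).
proj_W(v) = (1, 4/3, -4/3, -4/3)

Set up U = [u_1 | ... | u_2] ∈ R^(4×2). The projector onto W = col(U) is P = U (U^T U)^(-1) U^T.
Compute U^T U =
  [36, 18]
  [18, 12],
and U^T v = (9, 8).
Solve U^T U · c = U^T v for the coefficients: c = (-1/3, 7/6). The projection is proj_W(v) = U c.
Check: (v - proj_W(v)) · u_1 = 0  (should be 0).
Check: (v - proj_W(v)) · u_2 = 0  (should be 0).
Result: proj_W(v) = (1, 4/3, -4/3, -4/3).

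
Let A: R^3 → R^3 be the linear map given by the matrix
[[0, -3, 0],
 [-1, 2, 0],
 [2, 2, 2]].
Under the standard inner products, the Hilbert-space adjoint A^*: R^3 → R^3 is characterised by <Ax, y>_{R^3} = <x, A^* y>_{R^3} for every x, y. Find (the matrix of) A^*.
A^* = A^T =
[[0, -1, 2],
 [-3, 2, 2],
 [0, 0, 2]]

For real matrices with standard dot products, the defining identity <Ax, y> = <x, A^* y> gives (Ax)^T y = x^T (A^*) y, i.e. x^T A^T y = x^T (A^*) y. Since this holds for all x, y, we must have A^* = A^T. Therefore
A^* =
[[0, -1, 2],
 [-3, 2, 2],
 [0, 0, 2]].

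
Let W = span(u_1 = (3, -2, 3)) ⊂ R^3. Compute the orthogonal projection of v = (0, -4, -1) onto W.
proj_W(v) = (15/22, -5/11, 15/22)

Set up U = [u_1 | ... | u_1] ∈ R^(3×1). The projector onto W = col(U) is P = U (U^T U)^(-1) U^T.
Compute U^T U =
  [22],
and U^T v = (5).
Solve U^T U · c = U^T v for the coefficients: c = (5/22). The projection is proj_W(v) = U c.
Check: (v - proj_W(v)) · u_1 = 0  (should be 0).
Result: proj_W(v) = (15/22, -5/11, 15/22).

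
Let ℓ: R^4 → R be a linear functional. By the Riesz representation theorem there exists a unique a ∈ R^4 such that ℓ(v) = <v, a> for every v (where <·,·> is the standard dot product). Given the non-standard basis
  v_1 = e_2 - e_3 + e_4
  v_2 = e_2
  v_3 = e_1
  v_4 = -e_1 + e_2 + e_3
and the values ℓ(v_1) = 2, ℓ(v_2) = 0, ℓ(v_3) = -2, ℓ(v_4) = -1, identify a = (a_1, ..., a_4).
a = (-2, 0, -3, -1)

Write a = (a_1, ..., a_4) in the standard basis. For each basis vector v_i, ℓ(v_i) = <v_i, a> is a linear equation in the a_j's. Collect the n equations into a matrix system V a = ℓ, where row i of V is v_i (expressed in the standard basis). Since V is invertible (lower-triangular with 1s on the diagonal, up to permutation), solve by back-substitution:
  V =
[[0, 1, -1, 1],
 [0, 1, 0, 0],
 [1, 0, 0, 0],
 [-1, 1, 1, 0]]
  V a = (2, 0, -2, -1)
Solving gives a = (-2, 0, -3, -1).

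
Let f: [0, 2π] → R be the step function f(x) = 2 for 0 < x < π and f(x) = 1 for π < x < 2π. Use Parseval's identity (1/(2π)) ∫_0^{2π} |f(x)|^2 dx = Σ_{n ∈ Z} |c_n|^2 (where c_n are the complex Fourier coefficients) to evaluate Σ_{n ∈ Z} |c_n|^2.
Σ |c_n|^2 = 5/2

Parseval equates the L^2 energy of f (normalised by 1/(2π)) with the ℓ^2 sum of its Fourier coefficients: (1/(2π)) ∫_0^{2π} |f|^2 = Σ |c_n|^2.
Compute the left side: (1/(2π)) [∫_0^π 2^2 dx + ∫_π^{2π} 1^2 dx] = (1/(2π)) · (4π + 1π) = (4 + 1)/2 = 5/2.
So Σ_{n ∈ Z} |c_n|^2 = 5/2.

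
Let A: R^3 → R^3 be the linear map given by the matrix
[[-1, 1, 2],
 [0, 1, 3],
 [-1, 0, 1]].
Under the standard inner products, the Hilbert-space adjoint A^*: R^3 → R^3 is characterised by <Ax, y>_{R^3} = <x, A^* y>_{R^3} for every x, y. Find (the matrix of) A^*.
A^* = A^T =
[[-1, 0, -1],
 [1, 1, 0],
 [2, 3, 1]]

For real matrices with standard dot products, the defining identity <Ax, y> = <x, A^* y> gives (Ax)^T y = x^T (A^*) y, i.e. x^T A^T y = x^T (A^*) y. Since this holds for all x, y, we must have A^* = A^T. Therefore
A^* =
[[-1, 0, -1],
 [1, 1, 0],
 [2, 3, 1]].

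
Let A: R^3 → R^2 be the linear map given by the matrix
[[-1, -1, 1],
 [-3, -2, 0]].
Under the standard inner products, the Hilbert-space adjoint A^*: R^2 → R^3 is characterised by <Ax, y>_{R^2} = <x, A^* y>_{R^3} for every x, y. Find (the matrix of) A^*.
A^* = A^T =
[[-1, -3],
 [-1, -2],
 [1, 0]]

For real matrices with standard dot products, the defining identity <Ax, y> = <x, A^* y> gives (Ax)^T y = x^T (A^*) y, i.e. x^T A^T y = x^T (A^*) y. Since this holds for all x, y, we must have A^* = A^T. Therefore
A^* =
[[-1, -3],
 [-1, -2],
 [1, 0]].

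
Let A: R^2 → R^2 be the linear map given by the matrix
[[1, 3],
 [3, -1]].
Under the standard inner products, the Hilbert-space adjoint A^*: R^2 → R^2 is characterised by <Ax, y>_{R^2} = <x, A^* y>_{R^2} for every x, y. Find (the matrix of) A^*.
A^* = A^T =
[[1, 3],
 [3, -1]]

For real matrices with standard dot products, the defining identity <Ax, y> = <x, A^* y> gives (Ax)^T y = x^T (A^*) y, i.e. x^T A^T y = x^T (A^*) y. Since this holds for all x, y, we must have A^* = A^T. Therefore
A^* =
[[1, 3],
 [3, -1]].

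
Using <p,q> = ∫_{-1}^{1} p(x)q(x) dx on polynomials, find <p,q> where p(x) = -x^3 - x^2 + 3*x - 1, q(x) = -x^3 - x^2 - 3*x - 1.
<p,q> = -208/105

Expand the product: p(x)·q(x) = x^6 + 2*x^5 + x^4 + 2*x^3 - 7*x^2 + 1.
∫_{-1}^{1} of each monomial x^k gives [2/(k+1) if k even, 0 if k odd]. Integrating term-by-term (or equivalently evaluating the antiderivative F(x) = x^7/7 + x^6/3 + x^5/5 + x^4/2 - 7*x^3/3 + x at the endpoints):
  F(1) − F(−1) = -11/70 − (383/210) = -208/105.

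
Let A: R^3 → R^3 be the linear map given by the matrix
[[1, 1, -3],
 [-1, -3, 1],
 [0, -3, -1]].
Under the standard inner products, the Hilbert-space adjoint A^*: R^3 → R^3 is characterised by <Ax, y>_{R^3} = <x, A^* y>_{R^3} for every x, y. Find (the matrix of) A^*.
A^* = A^T =
[[1, -1, 0],
 [1, -3, -3],
 [-3, 1, -1]]

For real matrices with standard dot products, the defining identity <Ax, y> = <x, A^* y> gives (Ax)^T y = x^T (A^*) y, i.e. x^T A^T y = x^T (A^*) y. Since this holds for all x, y, we must have A^* = A^T. Therefore
A^* =
[[1, -1, 0],
 [1, -3, -3],
 [-3, 1, -1]].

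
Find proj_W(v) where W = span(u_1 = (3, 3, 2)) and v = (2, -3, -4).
proj_W(v) = (-3/2, -3/2, -1)

Set up U = [u_1 | ... | u_1] ∈ R^(3×1). The projector onto W = col(U) is P = U (U^T U)^(-1) U^T.
Compute U^T U =
  [22],
and U^T v = (-11).
Solve U^T U · c = U^T v for the coefficients: c = (-1/2). The projection is proj_W(v) = U c.
Check: (v - proj_W(v)) · u_1 = 0  (should be 0).
Result: proj_W(v) = (-3/2, -3/2, -1).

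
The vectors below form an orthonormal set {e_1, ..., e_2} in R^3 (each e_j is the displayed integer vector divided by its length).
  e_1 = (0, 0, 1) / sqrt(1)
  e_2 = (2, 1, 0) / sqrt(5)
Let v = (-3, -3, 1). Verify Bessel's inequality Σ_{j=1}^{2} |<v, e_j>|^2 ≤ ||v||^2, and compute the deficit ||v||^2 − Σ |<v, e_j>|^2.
Σ |<v, e_j>|^2 = 86/5; ||v||^2 = 19; deficit = 9/5

Write each e_j = u_j / sqrt(<u_j, u_j>) where u_j is the displayed integer vector. Then <v, e_j> = <v, u_j> / sqrt(<u_j, u_j>), so |<v, e_j>|^2 = <v, u_j>^2 / <u_j, u_j>.
Coefficients: <v, e_1> = 1/sqrt(1), <v, e_2> = -9/sqrt(5).
Square and sum: Σ |<v, e_j>|^2 = 86/5.
Compute ||v||^2 = v·v = 19.
Deficit = 19 − 86/5 = 9/5 ≥ 0, confirming Bessel's inequality. (The deficit equals ||v − Σ <v,e_j> e_j||^2, the squared distance from v to span{e_j}.)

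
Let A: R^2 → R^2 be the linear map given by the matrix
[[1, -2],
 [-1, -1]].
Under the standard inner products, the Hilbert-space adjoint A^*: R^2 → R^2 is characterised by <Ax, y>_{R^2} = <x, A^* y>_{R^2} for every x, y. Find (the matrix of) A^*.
A^* = A^T =
[[1, -1],
 [-2, -1]]

For real matrices with standard dot products, the defining identity <Ax, y> = <x, A^* y> gives (Ax)^T y = x^T (A^*) y, i.e. x^T A^T y = x^T (A^*) y. Since this holds for all x, y, we must have A^* = A^T. Therefore
A^* =
[[1, -1],
 [-2, -1]].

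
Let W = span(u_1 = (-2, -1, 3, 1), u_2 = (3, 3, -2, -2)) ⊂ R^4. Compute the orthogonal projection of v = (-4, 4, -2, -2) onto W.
proj_W(v) = (92/101, 124/101, -8/101, -72/101)

Set up U = [u_1 | ... | u_2] ∈ R^(4×2). The projector onto W = col(U) is P = U (U^T U)^(-1) U^T.
Compute U^T U =
  [15, -17]
  [-17, 26],
and U^T v = (-4, 8).
Solve U^T U · c = U^T v for the coefficients: c = (32/101, 52/101). The projection is proj_W(v) = U c.
Check: (v - proj_W(v)) · u_1 = 0  (should be 0).
Check: (v - proj_W(v)) · u_2 = 0  (should be 0).
Result: proj_W(v) = (92/101, 124/101, -8/101, -72/101).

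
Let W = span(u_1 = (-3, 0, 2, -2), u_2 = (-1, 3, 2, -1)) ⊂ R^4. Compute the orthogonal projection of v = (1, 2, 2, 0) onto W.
proj_W(v) = (9/29, 72/29, 26/29, -2/29)

Set up U = [u_1 | ... | u_2] ∈ R^(4×2). The projector onto W = col(U) is P = U (U^T U)^(-1) U^T.
Compute U^T U =
  [17, 9]
  [9, 15],
and U^T v = (1, 9).
Solve U^T U · c = U^T v for the coefficients: c = (-11/29, 24/29). The projection is proj_W(v) = U c.
Check: (v - proj_W(v)) · u_1 = 0  (should be 0).
Check: (v - proj_W(v)) · u_2 = 0  (should be 0).
Result: proj_W(v) = (9/29, 72/29, 26/29, -2/29).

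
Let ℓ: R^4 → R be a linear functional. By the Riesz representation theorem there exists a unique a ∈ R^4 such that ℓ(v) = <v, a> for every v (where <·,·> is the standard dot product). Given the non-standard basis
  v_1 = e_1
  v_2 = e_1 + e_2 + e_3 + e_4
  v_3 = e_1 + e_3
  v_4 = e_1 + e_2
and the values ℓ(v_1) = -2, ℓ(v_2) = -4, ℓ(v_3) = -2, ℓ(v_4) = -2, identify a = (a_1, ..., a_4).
a = (-2, 0, 0, -2)

Write a = (a_1, ..., a_4) in the standard basis. For each basis vector v_i, ℓ(v_i) = <v_i, a> is a linear equation in the a_j's. Collect the n equations into a matrix system V a = ℓ, where row i of V is v_i (expressed in the standard basis). Since V is invertible (lower-triangular with 1s on the diagonal, up to permutation), solve by back-substitution:
  V =
[[1, 0, 0, 0],
 [1, 1, 1, 1],
 [1, 0, 1, 0],
 [1, 1, 0, 0]]
  V a = (-2, -4, -2, -2)
Solving gives a = (-2, 0, 0, -2).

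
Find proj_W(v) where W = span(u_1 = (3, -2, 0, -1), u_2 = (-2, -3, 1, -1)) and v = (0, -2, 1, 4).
proj_W(v) = (-93/209, -120/209, 42/209, -39/209)

Set up U = [u_1 | ... | u_2] ∈ R^(4×2). The projector onto W = col(U) is P = U (U^T U)^(-1) U^T.
Compute U^T U =
  [14, 1]
  [1, 15],
and U^T v = (0, 3).
Solve U^T U · c = U^T v for the coefficients: c = (-3/209, 42/209). The projection is proj_W(v) = U c.
Check: (v - proj_W(v)) · u_1 = 0  (should be 0).
Check: (v - proj_W(v)) · u_2 = 0  (should be 0).
Result: proj_W(v) = (-93/209, -120/209, 42/209, -39/209).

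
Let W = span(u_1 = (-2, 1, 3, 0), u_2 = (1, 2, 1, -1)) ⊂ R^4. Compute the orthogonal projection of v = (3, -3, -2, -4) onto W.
proj_W(v) = (235/89, -40/89, -275/89, -31/89)

Set up U = [u_1 | ... | u_2] ∈ R^(4×2). The projector onto W = col(U) is P = U (U^T U)^(-1) U^T.
Compute U^T U =
  [14, 3]
  [3, 7],
and U^T v = (-15, -1).
Solve U^T U · c = U^T v for the coefficients: c = (-102/89, 31/89). The projection is proj_W(v) = U c.
Check: (v - proj_W(v)) · u_1 = 0  (should be 0).
Check: (v - proj_W(v)) · u_2 = 0  (should be 0).
Result: proj_W(v) = (235/89, -40/89, -275/89, -31/89).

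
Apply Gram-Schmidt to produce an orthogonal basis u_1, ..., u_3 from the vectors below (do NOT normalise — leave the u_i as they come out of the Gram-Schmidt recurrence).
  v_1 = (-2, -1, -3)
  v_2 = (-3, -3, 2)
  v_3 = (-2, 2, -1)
Orthogonal basis:
  u_1 = (-2, -1, -3)
  u_2 = (-18/7, -39/14, 37/14)
  u_3 = (-495/299, 45/23, 135/299)

Apply the Gram-Schmidt recurrence
  u_1 = v_1
  u_i = v_i − Σ_{j<i} ((v_i · u_j) / (u_j · u_j)) · u_j.

Step by step this gives:
  u_1 = (-2, -1, -3)
  u_2 = (-18/7, -39/14, 37/14)
  u_3 = (-495/299, 45/23, 135/299)

Orthogonality check:
  u_2 · u_1 = 0 (should be 0)
  u_3 · u_1 = 0 (should be 0)
  u_3 · u_2 = 0 (should be 0)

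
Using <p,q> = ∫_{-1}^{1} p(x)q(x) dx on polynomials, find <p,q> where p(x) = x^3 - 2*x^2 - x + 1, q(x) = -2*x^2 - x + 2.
<p,q> = 28/15

Expand the product: p(x)·q(x) = -2*x^5 + 3*x^4 + 6*x^3 - 5*x^2 - 3*x + 2.
∫_{-1}^{1} of each monomial x^k gives [2/(k+1) if k even, 0 if k odd]. Integrating term-by-term (or equivalently evaluating the antiderivative F(x) = -x^6/3 + 3*x^5/5 + 3*x^4/2 - 5*x^3/3 - 3*x^2/2 + 2*x at the endpoints):
  F(1) − F(−1) = 3/5 − (-19/15) = 28/15.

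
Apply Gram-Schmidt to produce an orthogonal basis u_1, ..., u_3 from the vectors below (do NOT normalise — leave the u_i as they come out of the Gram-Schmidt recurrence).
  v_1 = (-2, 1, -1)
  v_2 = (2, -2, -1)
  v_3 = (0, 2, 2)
Orthogonal basis:
  u_1 = (-2, 1, -1)
  u_2 = (1/3, -7/6, -11/6)
  u_3 = (12/29, 16/29, -8/29)

Apply the Gram-Schmidt recurrence
  u_1 = v_1
  u_i = v_i − Σ_{j<i} ((v_i · u_j) / (u_j · u_j)) · u_j.

Step by step this gives:
  u_1 = (-2, 1, -1)
  u_2 = (1/3, -7/6, -11/6)
  u_3 = (12/29, 16/29, -8/29)

Orthogonality check:
  u_2 · u_1 = 0 (should be 0)
  u_3 · u_1 = 0 (should be 0)
  u_3 · u_2 = 0 (should be 0)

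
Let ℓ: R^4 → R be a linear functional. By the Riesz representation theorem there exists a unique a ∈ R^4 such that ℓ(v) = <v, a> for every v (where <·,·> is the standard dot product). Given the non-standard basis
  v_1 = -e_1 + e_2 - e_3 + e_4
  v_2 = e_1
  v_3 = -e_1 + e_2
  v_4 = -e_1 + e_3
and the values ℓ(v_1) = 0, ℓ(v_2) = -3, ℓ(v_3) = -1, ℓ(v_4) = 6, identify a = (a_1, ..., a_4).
a = (-3, -4, 3, 4)

Write a = (a_1, ..., a_4) in the standard basis. For each basis vector v_i, ℓ(v_i) = <v_i, a> is a linear equation in the a_j's. Collect the n equations into a matrix system V a = ℓ, where row i of V is v_i (expressed in the standard basis). Since V is invertible (lower-triangular with 1s on the diagonal, up to permutation), solve by back-substitution:
  V =
[[-1, 1, -1, 1],
 [1, 0, 0, 0],
 [-1, 1, 0, 0],
 [-1, 0, 1, 0]]
  V a = (0, -3, -1, 6)
Solving gives a = (-3, -4, 3, 4).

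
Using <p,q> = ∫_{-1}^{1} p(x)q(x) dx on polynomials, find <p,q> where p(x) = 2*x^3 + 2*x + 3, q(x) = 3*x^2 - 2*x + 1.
<p,q> = 116/15

Expand the product: p(x)·q(x) = 6*x^5 - 4*x^4 + 8*x^3 + 5*x^2 - 4*x + 3.
∫_{-1}^{1} of each monomial x^k gives [2/(k+1) if k even, 0 if k odd]. Integrating term-by-term (or equivalently evaluating the antiderivative F(x) = x^6 - 4*x^5/5 + 2*x^4 + 5*x^3/3 - 2*x^2 + 3*x at the endpoints):
  F(1) − F(−1) = 73/15 − (-43/15) = 116/15.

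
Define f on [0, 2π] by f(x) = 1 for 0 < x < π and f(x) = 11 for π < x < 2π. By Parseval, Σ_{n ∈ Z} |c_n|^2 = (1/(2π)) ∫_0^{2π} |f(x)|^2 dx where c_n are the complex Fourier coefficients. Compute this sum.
Σ |c_n|^2 = 61

Parseval equates the L^2 energy of f (normalised by 1/(2π)) with the ℓ^2 sum of its Fourier coefficients: (1/(2π)) ∫_0^{2π} |f|^2 = Σ |c_n|^2.
Compute the left side: (1/(2π)) [∫_0^π 1^2 dx + ∫_π^{2π} 11^2 dx] = (1/(2π)) · (1π + 121π) = (1 + 121)/2 = 61.
So Σ_{n ∈ Z} |c_n|^2 = 61.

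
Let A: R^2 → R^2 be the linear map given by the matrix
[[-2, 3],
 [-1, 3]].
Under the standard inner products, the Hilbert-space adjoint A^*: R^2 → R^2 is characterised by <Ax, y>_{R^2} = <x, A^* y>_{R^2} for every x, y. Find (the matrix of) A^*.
A^* = A^T =
[[-2, -1],
 [3, 3]]

For real matrices with standard dot products, the defining identity <Ax, y> = <x, A^* y> gives (Ax)^T y = x^T (A^*) y, i.e. x^T A^T y = x^T (A^*) y. Since this holds for all x, y, we must have A^* = A^T. Therefore
A^* =
[[-2, -1],
 [3, 3]].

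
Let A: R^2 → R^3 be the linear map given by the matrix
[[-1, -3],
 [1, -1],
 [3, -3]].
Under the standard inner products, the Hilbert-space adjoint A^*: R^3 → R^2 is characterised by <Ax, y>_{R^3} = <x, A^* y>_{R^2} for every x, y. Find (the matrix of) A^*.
A^* = A^T =
[[-1, 1, 3],
 [-3, -1, -3]]

For real matrices with standard dot products, the defining identity <Ax, y> = <x, A^* y> gives (Ax)^T y = x^T (A^*) y, i.e. x^T A^T y = x^T (A^*) y. Since this holds for all x, y, we must have A^* = A^T. Therefore
A^* =
[[-1, 1, 3],
 [-3, -1, -3]].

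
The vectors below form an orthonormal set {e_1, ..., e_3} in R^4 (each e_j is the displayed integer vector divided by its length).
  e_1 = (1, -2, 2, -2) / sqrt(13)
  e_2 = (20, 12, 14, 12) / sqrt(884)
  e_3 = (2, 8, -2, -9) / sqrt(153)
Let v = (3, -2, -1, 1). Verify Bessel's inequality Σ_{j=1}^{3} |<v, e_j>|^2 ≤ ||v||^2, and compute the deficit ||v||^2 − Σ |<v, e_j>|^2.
Σ |<v, e_j>|^2 = 35/9; ||v||^2 = 15; deficit = 100/9

Write each e_j = u_j / sqrt(<u_j, u_j>) where u_j is the displayed integer vector. Then <v, e_j> = <v, u_j> / sqrt(<u_j, u_j>), so |<v, e_j>|^2 = <v, u_j>^2 / <u_j, u_j>.
Coefficients: <v, e_1> = 3/sqrt(13), <v, e_2> = 34/sqrt(884), <v, e_3> = -17/sqrt(153).
Square and sum: Σ |<v, e_j>|^2 = 35/9.
Compute ||v||^2 = v·v = 15.
Deficit = 15 − 35/9 = 100/9 ≥ 0, confirming Bessel's inequality. (The deficit equals ||v − Σ <v,e_j> e_j||^2, the squared distance from v to span{e_j}.)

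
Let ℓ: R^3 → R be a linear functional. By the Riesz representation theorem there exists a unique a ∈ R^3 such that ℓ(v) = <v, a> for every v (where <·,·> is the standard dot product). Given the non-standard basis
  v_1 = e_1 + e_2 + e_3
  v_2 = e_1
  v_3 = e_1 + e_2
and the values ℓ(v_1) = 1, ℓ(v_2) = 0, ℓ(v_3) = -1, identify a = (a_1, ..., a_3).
a = (0, -1, 2)

Write a = (a_1, ..., a_3) in the standard basis. For each basis vector v_i, ℓ(v_i) = <v_i, a> is a linear equation in the a_j's. Collect the n equations into a matrix system V a = ℓ, where row i of V is v_i (expressed in the standard basis). Since V is invertible (lower-triangular with 1s on the diagonal, up to permutation), solve by back-substitution:
  V =
[[1, 1, 1],
 [1, 0, 0],
 [1, 1, 0]]
  V a = (1, 0, -1)
Solving gives a = (0, -1, 2).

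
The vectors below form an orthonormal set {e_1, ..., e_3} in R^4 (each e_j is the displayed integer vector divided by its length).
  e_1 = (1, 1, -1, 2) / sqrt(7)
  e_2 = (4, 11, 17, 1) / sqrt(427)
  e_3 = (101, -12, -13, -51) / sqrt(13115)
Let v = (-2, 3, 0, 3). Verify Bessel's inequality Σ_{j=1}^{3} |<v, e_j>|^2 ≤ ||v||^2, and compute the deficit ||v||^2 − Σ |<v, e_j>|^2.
Σ |<v, e_j>|^2 = 4406/215; ||v||^2 = 22; deficit = 324/215

Write each e_j = u_j / sqrt(<u_j, u_j>) where u_j is the displayed integer vector. Then <v, e_j> = <v, u_j> / sqrt(<u_j, u_j>), so |<v, e_j>|^2 = <v, u_j>^2 / <u_j, u_j>.
Coefficients: <v, e_1> = 7/sqrt(7), <v, e_2> = 28/sqrt(427), <v, e_3> = -391/sqrt(13115).
Square and sum: Σ |<v, e_j>|^2 = 4406/215.
Compute ||v||^2 = v·v = 22.
Deficit = 22 − 4406/215 = 324/215 ≥ 0, confirming Bessel's inequality. (The deficit equals ||v − Σ <v,e_j> e_j||^2, the squared distance from v to span{e_j}.)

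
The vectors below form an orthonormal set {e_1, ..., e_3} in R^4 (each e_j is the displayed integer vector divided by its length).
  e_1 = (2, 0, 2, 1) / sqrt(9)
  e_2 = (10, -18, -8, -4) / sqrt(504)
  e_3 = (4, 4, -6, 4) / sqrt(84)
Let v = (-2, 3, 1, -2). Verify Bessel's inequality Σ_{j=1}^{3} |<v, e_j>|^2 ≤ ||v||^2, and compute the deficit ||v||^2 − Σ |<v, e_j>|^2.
Σ |<v, e_j>|^2 = 83/6; ||v||^2 = 18; deficit = 25/6

Write each e_j = u_j / sqrt(<u_j, u_j>) where u_j is the displayed integer vector. Then <v, e_j> = <v, u_j> / sqrt(<u_j, u_j>), so |<v, e_j>|^2 = <v, u_j>^2 / <u_j, u_j>.
Coefficients: <v, e_1> = -4/sqrt(9), <v, e_2> = -74/sqrt(504), <v, e_3> = -10/sqrt(84).
Square and sum: Σ |<v, e_j>|^2 = 83/6.
Compute ||v||^2 = v·v = 18.
Deficit = 18 − 83/6 = 25/6 ≥ 0, confirming Bessel's inequality. (The deficit equals ||v − Σ <v,e_j> e_j||^2, the squared distance from v to span{e_j}.)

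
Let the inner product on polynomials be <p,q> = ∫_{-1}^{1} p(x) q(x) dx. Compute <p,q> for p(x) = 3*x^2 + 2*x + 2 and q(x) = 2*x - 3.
<p,q> = -46/3

Expand the product: p(x)·q(x) = 6*x^3 - 5*x^2 - 2*x - 6.
∫_{-1}^{1} of each monomial x^k gives [2/(k+1) if k even, 0 if k odd]. Integrating term-by-term (or equivalently evaluating the antiderivative F(x) = 3*x^4/2 - 5*x^3/3 - x^2 - 6*x at the endpoints):
  F(1) − F(−1) = -43/6 − (49/6) = -46/3.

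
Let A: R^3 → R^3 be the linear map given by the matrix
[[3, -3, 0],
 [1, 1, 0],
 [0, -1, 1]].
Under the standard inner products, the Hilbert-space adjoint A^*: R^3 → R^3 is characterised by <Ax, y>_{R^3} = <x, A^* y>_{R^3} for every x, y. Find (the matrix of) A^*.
A^* = A^T =
[[3, 1, 0],
 [-3, 1, -1],
 [0, 0, 1]]

For real matrices with standard dot products, the defining identity <Ax, y> = <x, A^* y> gives (Ax)^T y = x^T (A^*) y, i.e. x^T A^T y = x^T (A^*) y. Since this holds for all x, y, we must have A^* = A^T. Therefore
A^* =
[[3, 1, 0],
 [-3, 1, -1],
 [0, 0, 1]].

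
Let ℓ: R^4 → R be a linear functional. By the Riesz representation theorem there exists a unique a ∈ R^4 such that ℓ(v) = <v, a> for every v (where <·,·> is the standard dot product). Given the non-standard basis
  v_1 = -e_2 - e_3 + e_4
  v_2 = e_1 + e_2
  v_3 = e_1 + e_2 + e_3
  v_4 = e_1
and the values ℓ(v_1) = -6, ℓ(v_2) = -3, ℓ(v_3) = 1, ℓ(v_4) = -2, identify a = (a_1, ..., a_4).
a = (-2, -1, 4, -3)

Write a = (a_1, ..., a_4) in the standard basis. For each basis vector v_i, ℓ(v_i) = <v_i, a> is a linear equation in the a_j's. Collect the n equations into a matrix system V a = ℓ, where row i of V is v_i (expressed in the standard basis). Since V is invertible (lower-triangular with 1s on the diagonal, up to permutation), solve by back-substitution:
  V =
[[0, -1, -1, 1],
 [1, 1, 0, 0],
 [1, 1, 1, 0],
 [1, 0, 0, 0]]
  V a = (-6, -3, 1, -2)
Solving gives a = (-2, -1, 4, -3).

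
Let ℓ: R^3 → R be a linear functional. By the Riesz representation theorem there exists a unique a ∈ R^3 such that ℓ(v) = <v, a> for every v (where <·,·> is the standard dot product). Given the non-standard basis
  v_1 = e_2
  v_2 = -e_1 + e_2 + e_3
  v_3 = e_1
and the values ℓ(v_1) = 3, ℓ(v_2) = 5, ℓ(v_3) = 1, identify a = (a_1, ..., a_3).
a = (1, 3, 3)

Write a = (a_1, ..., a_3) in the standard basis. For each basis vector v_i, ℓ(v_i) = <v_i, a> is a linear equation in the a_j's. Collect the n equations into a matrix system V a = ℓ, where row i of V is v_i (expressed in the standard basis). Since V is invertible (lower-triangular with 1s on the diagonal, up to permutation), solve by back-substitution:
  V =
[[0, 1, 0],
 [-1, 1, 1],
 [1, 0, 0]]
  V a = (3, 5, 1)
Solving gives a = (1, 3, 3).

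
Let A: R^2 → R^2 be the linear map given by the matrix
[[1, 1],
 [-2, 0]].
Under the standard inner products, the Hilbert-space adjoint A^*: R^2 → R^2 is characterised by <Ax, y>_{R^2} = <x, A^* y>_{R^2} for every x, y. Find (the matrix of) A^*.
A^* = A^T =
[[1, -2],
 [1, 0]]

For real matrices with standard dot products, the defining identity <Ax, y> = <x, A^* y> gives (Ax)^T y = x^T (A^*) y, i.e. x^T A^T y = x^T (A^*) y. Since this holds for all x, y, we must have A^* = A^T. Therefore
A^* =
[[1, -2],
 [1, 0]].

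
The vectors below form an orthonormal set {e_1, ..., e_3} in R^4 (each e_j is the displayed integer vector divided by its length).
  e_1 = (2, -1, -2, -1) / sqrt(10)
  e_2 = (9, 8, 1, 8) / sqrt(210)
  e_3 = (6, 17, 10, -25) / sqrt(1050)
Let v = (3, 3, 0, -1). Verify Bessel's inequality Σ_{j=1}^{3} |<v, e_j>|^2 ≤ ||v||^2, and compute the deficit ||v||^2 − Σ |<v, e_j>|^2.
Σ |<v, e_j>|^2 = 941/50; ||v||^2 = 19; deficit = 9/50

Write each e_j = u_j / sqrt(<u_j, u_j>) where u_j is the displayed integer vector. Then <v, e_j> = <v, u_j> / sqrt(<u_j, u_j>), so |<v, e_j>|^2 = <v, u_j>^2 / <u_j, u_j>.
Coefficients: <v, e_1> = 4/sqrt(10), <v, e_2> = 43/sqrt(210), <v, e_3> = 94/sqrt(1050).
Square and sum: Σ |<v, e_j>|^2 = 941/50.
Compute ||v||^2 = v·v = 19.
Deficit = 19 − 941/50 = 9/50 ≥ 0, confirming Bessel's inequality. (The deficit equals ||v − Σ <v,e_j> e_j||^2, the squared distance from v to span{e_j}.)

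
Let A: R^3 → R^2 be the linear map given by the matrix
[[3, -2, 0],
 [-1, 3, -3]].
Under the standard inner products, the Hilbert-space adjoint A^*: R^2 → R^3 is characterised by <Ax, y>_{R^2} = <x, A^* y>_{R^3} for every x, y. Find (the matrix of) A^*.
A^* = A^T =
[[3, -1],
 [-2, 3],
 [0, -3]]

For real matrices with standard dot products, the defining identity <Ax, y> = <x, A^* y> gives (Ax)^T y = x^T (A^*) y, i.e. x^T A^T y = x^T (A^*) y. Since this holds for all x, y, we must have A^* = A^T. Therefore
A^* =
[[3, -1],
 [-2, 3],
 [0, -3]].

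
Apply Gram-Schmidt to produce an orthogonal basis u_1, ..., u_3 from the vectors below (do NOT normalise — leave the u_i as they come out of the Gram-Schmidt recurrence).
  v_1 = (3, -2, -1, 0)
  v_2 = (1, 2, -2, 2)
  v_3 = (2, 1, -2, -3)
Orthogonal basis:
  u_1 = (3, -2, -1, 0)
  u_2 = (11/14, 15/7, -27/14, 2)
  u_3 = (112/181, 289/181, -242/181, -587/181)

Apply the Gram-Schmidt recurrence
  u_1 = v_1
  u_i = v_i − Σ_{j<i} ((v_i · u_j) / (u_j · u_j)) · u_j.

Step by step this gives:
  u_1 = (3, -2, -1, 0)
  u_2 = (11/14, 15/7, -27/14, 2)
  u_3 = (112/181, 289/181, -242/181, -587/181)

Orthogonality check:
  u_2 · u_1 = 0 (should be 0)
  u_3 · u_1 = 0 (should be 0)
  u_3 · u_2 = 0 (should be 0)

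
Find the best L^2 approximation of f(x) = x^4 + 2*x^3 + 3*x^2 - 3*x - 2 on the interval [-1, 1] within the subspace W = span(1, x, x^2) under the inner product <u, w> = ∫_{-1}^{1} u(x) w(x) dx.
g(x) = 27*x^2/7 - 9*x/5 - 73/35

The best approximation g ∈ W is the orthogonal projection of f onto W. Writing g = a_0 + a_1 x + a_2 x^2, the coefficients solve the normal equations G · a = b where
  G_{ij} = <φ_i, φ_j> and b_i = <f, φ_i>, with φ_0 = 1, φ_1 = x, φ_2 = x^2.
G =
  [2, 0, 2/3]
  [0, 2/3, 0]
  [2/3, 0, 2/5],
b = (-8/5, -6/5, 16/105).
Solving gives a_0 = -73/35, a_1 = -9/5, a_2 = 27/7, so
  g(x) = 27*x^2/7 - 9*x/5 - 73/35.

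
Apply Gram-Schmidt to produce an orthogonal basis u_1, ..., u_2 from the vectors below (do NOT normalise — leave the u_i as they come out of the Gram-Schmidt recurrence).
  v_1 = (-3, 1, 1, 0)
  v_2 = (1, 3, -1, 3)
Orthogonal basis:
  u_1 = (-3, 1, 1, 0)
  u_2 = (8/11, 34/11, -10/11, 3)

Apply the Gram-Schmidt recurrence
  u_1 = v_1
  u_i = v_i − Σ_{j<i} ((v_i · u_j) / (u_j · u_j)) · u_j.

Step by step this gives:
  u_1 = (-3, 1, 1, 0)
  u_2 = (8/11, 34/11, -10/11, 3)

Orthogonality check:
  u_2 · u_1 = 0 (should be 0)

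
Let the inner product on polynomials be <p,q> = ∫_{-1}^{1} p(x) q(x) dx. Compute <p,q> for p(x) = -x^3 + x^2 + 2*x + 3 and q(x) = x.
<p,q> = 14/15

Expand the product: p(x)·q(x) = -x^4 + x^3 + 2*x^2 + 3*x.
∫_{-1}^{1} of each monomial x^k gives [2/(k+1) if k even, 0 if k odd]. Integrating term-by-term (or equivalently evaluating the antiderivative F(x) = -x^5/5 + x^4/4 + 2*x^3/3 + 3*x^2/2 at the endpoints):
  F(1) − F(−1) = 133/60 − (77/60) = 14/15.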